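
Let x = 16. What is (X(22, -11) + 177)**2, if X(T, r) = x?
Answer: 37249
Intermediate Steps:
X(T, r) = 16
(X(22, -11) + 177)**2 = (16 + 177)**2 = 193**2 = 37249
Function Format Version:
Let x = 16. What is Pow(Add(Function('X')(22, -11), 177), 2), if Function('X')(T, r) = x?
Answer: 37249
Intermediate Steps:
Function('X')(T, r) = 16
Pow(Add(Function('X')(22, -11), 177), 2) = Pow(Add(16, 177), 2) = Pow(193, 2) = 37249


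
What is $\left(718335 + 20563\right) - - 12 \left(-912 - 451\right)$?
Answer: $722542$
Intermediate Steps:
$\left(718335 + 20563\right) - - 12 \left(-912 - 451\right) = 738898 - \left(-12\right) \left(-1363\right) = 738898 - 16356 = 722542$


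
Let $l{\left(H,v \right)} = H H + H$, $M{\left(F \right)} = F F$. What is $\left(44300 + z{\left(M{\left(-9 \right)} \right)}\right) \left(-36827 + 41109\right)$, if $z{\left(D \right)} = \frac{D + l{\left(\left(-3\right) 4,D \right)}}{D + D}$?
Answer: $\frac{5121852211}{27} \approx 1.897 \cdot 10^{8}$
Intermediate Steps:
$M{\left(F \right)} = F^{2}$
$l{\left(H,v \right)} = H + H^{2}$ ($l{\left(H,v \right)} = H^{2} + H = H + H^{2}$)
$z{\left(D \right)} = \frac{132 + D}{2 D}$ ($z{\left(D \right)} = \frac{D + \left(-3\right) 4 \left(1 - 12\right)}{D + D} = \frac{D - 12 \left(1 - 12\right)}{2 D} = \left(D - -132\right) \frac{1}{2 D} = \left(D + 132\right) \frac{1}{2 D} = \left(132 + D\right) \frac{1}{2 D} = \frac{132 + D}{2 D}$)
$\left(44300 + z{\left(M{\left(-9 \right)} \right)}\right) \left(-36827 + 41109\right) = \left(44300 + \frac{132 + \left(-9\right)^{2}}{2 \left(-9\right)^{2}}\right) \left(-36827 + 41109\right) = \left(44300 + \frac{132 + 81}{2 \cdot 81}\right) 4282 = \left(44300 + \frac{1}{2} \cdot \frac{1}{81} \cdot 213\right) 4282 = \left(44300 + \frac{71}{54}\right) 4282 = \frac{2392271}{54} \cdot 4282 = \frac{5121852211}{27}$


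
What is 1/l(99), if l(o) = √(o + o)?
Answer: √22/66 ≈ 0.071067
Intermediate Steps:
l(o) = √2*√o (l(o) = √(2*o) = √2*√o)
1/l(99) = 1/(√2*√99) = 1/(√2*(3*√11)) = 1/(3*√22) = √22/66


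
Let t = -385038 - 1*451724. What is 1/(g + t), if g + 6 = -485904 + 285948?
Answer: -1/1036724 ≈ -9.6458e-7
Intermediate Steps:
g = -199962 (g = -6 + (-485904 + 285948) = -6 - 199956 = -199962)
t = -836762 (t = -385038 - 451724 = -836762)
1/(g + t) = 1/(-199962 - 836762) = 1/(-1036724) = -1/1036724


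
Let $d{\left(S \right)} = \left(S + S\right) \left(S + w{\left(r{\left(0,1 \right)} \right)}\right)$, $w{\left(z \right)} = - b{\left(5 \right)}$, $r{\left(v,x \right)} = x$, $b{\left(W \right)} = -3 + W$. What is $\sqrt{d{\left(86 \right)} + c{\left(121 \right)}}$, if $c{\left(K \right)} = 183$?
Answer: $\sqrt{14631} \approx 120.96$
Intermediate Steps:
$w{\left(z \right)} = -2$ ($w{\left(z \right)} = - (-3 + 5) = \left(-1\right) 2 = -2$)
$d{\left(S \right)} = 2 S \left(-2 + S\right)$ ($d{\left(S \right)} = \left(S + S\right) \left(S - 2\right) = 2 S \left(-2 + S\right)$)
$\sqrt{d{\left(86 \right)} + c{\left(121 \right)}} = \sqrt{2 \cdot 86 \left(-2 + 86\right) + 183} = \sqrt{2 \cdot 86 \cdot 84 + 183} = \sqrt{14448 + 183} = \sqrt{14631}$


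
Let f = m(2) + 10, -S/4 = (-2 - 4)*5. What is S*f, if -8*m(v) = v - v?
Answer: 1200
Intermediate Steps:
m(v) = 0 (m(v) = -(v - v)/8 = -⅛*0 = 0)
S = 120 (S = -4*(-2 - 4)*5 = -(-24)*5 = -4*(-30) = 120)
f = 10 (f = 0 + 10 = 10)
S*f = 120*10 = 1200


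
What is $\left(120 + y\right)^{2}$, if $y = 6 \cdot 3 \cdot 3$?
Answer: $30276$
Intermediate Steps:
$y = 54$ ($y = 18 \cdot 3 = 54$)
$\left(120 + y\right)^{2} = \left(120 + 54\right)^{2} = 174^{2} = 30276$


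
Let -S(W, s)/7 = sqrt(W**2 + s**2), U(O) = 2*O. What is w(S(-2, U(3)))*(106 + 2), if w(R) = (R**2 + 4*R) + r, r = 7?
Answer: 212436 - 6048*sqrt(10) ≈ 1.9331e+5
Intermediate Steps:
S(W, s) = -7*sqrt(W**2 + s**2)
w(R) = 7 + R**2 + 4*R (w(R) = (R**2 + 4*R) + 7 = 7 + R**2 + 4*R)
w(S(-2, U(3)))*(106 + 2) = (7 + (-7*sqrt((-2)**2 + (2*3)**2))**2 + 4*(-7*sqrt((-2)**2 + (2*3)**2)))*(106 + 2) = (7 + (-7*sqrt(4 + 6**2))**2 + 4*(-7*sqrt(4 + 6**2)))*108 = (7 + (-7*sqrt(4 + 36))**2 + 4*(-7*sqrt(4 + 36)))*108 = (7 + (-14*sqrt(10))**2 + 4*(-14*sqrt(10)))*108 = (7 + 1960 - 56*sqrt(10))*108 = (1967 - 56*sqrt(10))*108 = 212436 - 6048*sqrt(10)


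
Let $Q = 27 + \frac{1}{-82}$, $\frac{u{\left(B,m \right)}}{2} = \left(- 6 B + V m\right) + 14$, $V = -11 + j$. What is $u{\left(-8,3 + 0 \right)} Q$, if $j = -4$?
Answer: $\frac{37621}{41} \approx 917.58$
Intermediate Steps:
$V = -15$ ($V = -11 - 4 = -15$)
$u{\left(B,m \right)} = 28 - 30 m - 12 B$ ($u{\left(B,m \right)} = 2 \left(\left(- 6 B - 15 m\right) + 14\right) = 2 \left(\left(- 15 m - 6 B\right) + 14\right) = 2 \left(14 - 15 m - 6 B\right) = 28 - 30 m - 12 B$)
$Q = \frac{2213}{82}$ ($Q = 27 - \frac{1}{82} = \frac{2213}{82} \approx 26.988$)
$u{\left(-8,3 + 0 \right)} Q = \left(28 - 30 \left(3 + 0\right) - -96\right) \frac{2213}{82} = \left(28 - 90 + 96\right) \frac{2213}{82} = 34 \cdot \frac{2213}{82} = \frac{37621}{41}$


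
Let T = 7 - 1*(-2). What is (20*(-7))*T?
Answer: -1260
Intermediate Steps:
T = 9 (T = 7 + 2 = 9)
(20*(-7))*T = (20*(-7))*9 = -140*9 = -1260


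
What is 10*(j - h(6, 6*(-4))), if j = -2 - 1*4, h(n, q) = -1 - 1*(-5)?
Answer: -100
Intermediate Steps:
h(n, q) = 4 (h(n, q) = -1 + 5 = 4)
j = -6 (j = -2 - 4 = -6)
10*(j - h(6, 6*(-4))) = 10*(-6 - 1*4) = 10*(-6 - 4) = 10*(-10) = -100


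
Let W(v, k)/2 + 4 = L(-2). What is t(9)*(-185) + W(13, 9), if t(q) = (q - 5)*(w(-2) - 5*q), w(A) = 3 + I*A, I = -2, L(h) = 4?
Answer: 28120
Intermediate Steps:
w(A) = 3 - 2*A
W(v, k) = 0 (W(v, k) = -8 + 2*4 = -8 + 8 = 0)
t(q) = (-5 + q)*(7 - 5*q) (t(q) = (q - 5)*((3 - 2*(-2)) - 5*q) = (-5 + q)*((3 + 4) - 5*q) = (-5 + q)*(7 - 5*q))
t(9)*(-185) + W(13, 9) = (-35 - 5*9² + 32*9)*(-185) + 0 = (-35 - 5*81 + 288)*(-185) + 0 = (-35 - 405 + 288)*(-185) + 0 = -152*(-185) + 0 = 28120 + 0 = 28120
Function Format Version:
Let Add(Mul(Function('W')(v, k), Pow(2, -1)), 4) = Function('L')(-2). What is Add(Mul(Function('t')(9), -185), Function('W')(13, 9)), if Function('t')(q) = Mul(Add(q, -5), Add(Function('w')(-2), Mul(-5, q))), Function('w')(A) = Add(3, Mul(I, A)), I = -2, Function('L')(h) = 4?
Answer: 28120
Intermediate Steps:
Function('w')(A) = Add(3, Mul(-2, A))
Function('W')(v, k) = 0 (Function('W')(v, k) = Add(-8, Mul(2, 4)) = Add(-8, 8) = 0)
Function('t')(q) = Mul(Add(-5, q), Add(7, Mul(-5, q))) (Function('t')(q) = Mul(Add(q, -5), Add(Add(3, Mul(-2, -2)), Mul(-5, q))) = Mul(Add(-5, q), Add(Add(3, 4), Mul(-5, q))) = Mul(Add(-5, q), Add(7, Mul(-5, q))))
Add(Mul(Function('t')(9), -185), Function('W')(13, 9)) = Add(Mul(Add(-35, Mul(-5, Pow(9, 2)), Mul(32, 9)), -185), 0) = Add(Mul(Add(-35, Mul(-5, 81), 288), -185), 0) = Add(Mul(Add(-35, -405, 288), -185), 0) = Add(Mul(-152, -185), 0) = Add(28120, 0) = 28120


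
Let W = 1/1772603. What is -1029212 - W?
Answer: -1824384278837/1772603 ≈ -1.0292e+6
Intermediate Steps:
W = 1/1772603 ≈ 5.6414e-7
-1029212 - W = -1029212 - 1*1/1772603 = -1029212 - 1/1772603 = -1824384278837/1772603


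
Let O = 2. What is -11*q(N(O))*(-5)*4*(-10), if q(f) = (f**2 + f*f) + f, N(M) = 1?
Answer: -6600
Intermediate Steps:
q(f) = f + 2*f**2 (q(f) = (f**2 + f**2) + f = 2*f**2 + f = f + 2*f**2)
-11*q(N(O))*(-5)*4*(-10) = -11*(1*(1 + 2*1))*(-5)*4*(-10) = -11*(1*(1 + 2))*(-5)*4*(-10) = -11*(1*3)*(-5)*4*(-10) = -11*3*(-5)*4*(-10) = -(-165)*4*(-10) = -11*(-60)*(-10) = 660*(-10) = -6600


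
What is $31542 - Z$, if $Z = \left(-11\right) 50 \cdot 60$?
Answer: $64542$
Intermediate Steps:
$Z = -33000$ ($Z = \left(-550\right) 60 = -33000$)
$31542 - Z = 31542 - -33000 = 31542 + 33000 = 64542$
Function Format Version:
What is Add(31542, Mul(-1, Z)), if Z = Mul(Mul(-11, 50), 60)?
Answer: 64542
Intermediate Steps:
Z = -33000 (Z = Mul(-550, 60) = -33000)
Add(31542, Mul(-1, Z)) = Add(31542, Mul(-1, -33000)) = Add(31542, 33000) = 64542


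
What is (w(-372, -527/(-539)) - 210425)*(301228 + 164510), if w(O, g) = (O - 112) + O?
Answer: -98401590378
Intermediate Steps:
w(O, g) = -112 + 2*O (w(O, g) = (-112 + O) + O = -112 + 2*O)
(w(-372, -527/(-539)) - 210425)*(301228 + 164510) = ((-112 + 2*(-372)) - 210425)*(301228 + 164510) = ((-112 - 744) - 210425)*465738 = (-856 - 210425)*465738 = -211281*465738 = -98401590378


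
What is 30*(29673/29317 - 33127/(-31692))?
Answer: 503047625/8150126 ≈ 61.723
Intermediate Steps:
30*(29673/29317 - 33127/(-31692)) = 30*(29673*(1/29317) - 33127*(-1/31692)) = 30*(29673/29317 + 33127/31692) = 30*(100609525/48900756) = 503047625/8150126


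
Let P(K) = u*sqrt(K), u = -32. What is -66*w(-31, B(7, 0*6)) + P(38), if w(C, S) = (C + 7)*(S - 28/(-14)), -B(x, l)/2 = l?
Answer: 3168 - 32*sqrt(38) ≈ 2970.7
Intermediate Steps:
B(x, l) = -2*l
P(K) = -32*sqrt(K)
w(C, S) = (2 + S)*(7 + C) (w(C, S) = (7 + C)*(S - 28*(-1/14)) = (7 + C)*(S + 2) = (7 + C)*(2 + S) = (2 + S)*(7 + C))
-66*w(-31, B(7, 0*6)) + P(38) = -66*(14 + 2*(-31) + 7*(-0*6) - (-62)*0*6) - 32*sqrt(38) = -66*(14 - 62 + 7*(-2*0) - (-62)*0) - 32*sqrt(38) = -66*(14 - 62 + 7*0 - 31*0) - 32*sqrt(38) = -66*(14 - 62 + 0 + 0) - 32*sqrt(38) = -66*(-48) - 32*sqrt(38) = 3168 - 32*sqrt(38)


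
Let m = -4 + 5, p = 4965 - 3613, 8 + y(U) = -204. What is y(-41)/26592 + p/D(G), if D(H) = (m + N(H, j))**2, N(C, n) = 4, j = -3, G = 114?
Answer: 8986771/166200 ≈ 54.072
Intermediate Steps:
y(U) = -212 (y(U) = -8 - 204 = -212)
p = 1352
m = 1
D(H) = 25 (D(H) = (1 + 4)**2 = 5**2 = 25)
y(-41)/26592 + p/D(G) = -212/26592 + 1352/25 = -212*1/26592 + 1352*(1/25) = -53/6648 + 1352/25 = 8986771/166200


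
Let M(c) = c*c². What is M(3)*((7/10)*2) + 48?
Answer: 429/5 ≈ 85.800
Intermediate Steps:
M(c) = c³
M(3)*((7/10)*2) + 48 = 3³*((7/10)*2) + 48 = 27*((7*(⅒))*2) + 48 = 27*((7/10)*2) + 48 = 27*(7/5) + 48 = 189/5 + 48 = 429/5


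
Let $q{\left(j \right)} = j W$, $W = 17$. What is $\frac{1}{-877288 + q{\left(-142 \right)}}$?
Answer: $- \frac{1}{879702} \approx -1.1367 \cdot 10^{-6}$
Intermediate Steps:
$q{\left(j \right)} = 17 j$ ($q{\left(j \right)} = j 17 = 17 j$)
$\frac{1}{-877288 + q{\left(-142 \right)}} = \frac{1}{-877288 + 17 \left(-142\right)} = \frac{1}{-877288 - 2414} = \frac{1}{-879702} = - \frac{1}{879702}$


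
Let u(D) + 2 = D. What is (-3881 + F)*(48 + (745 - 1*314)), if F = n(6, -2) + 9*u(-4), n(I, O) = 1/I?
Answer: -11308711/6 ≈ -1.8848e+6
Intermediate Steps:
u(D) = -2 + D
F = -323/6 (F = 1/6 + 9*(-2 - 4) = 1/6 + 9*(-6) = 1/6 - 54 = -323/6 ≈ -53.833)
(-3881 + F)*(48 + (745 - 1*314)) = (-3881 - 323/6)*(48 + (745 - 1*314)) = -23609*(48 + (745 - 314))/6 = -23609*(48 + 431)/6 = -23609/6*479 = -11308711/6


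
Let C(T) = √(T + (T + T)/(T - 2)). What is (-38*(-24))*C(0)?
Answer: 0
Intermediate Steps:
C(T) = √(T + 2*T/(-2 + T)) (C(T) = √(T + (2*T)/(-2 + T)) = √(T + 2*T/(-2 + T)))
(-38*(-24))*C(0) = (-38*(-24))*√(0²/(-2 + 0)) = 912*√(0/(-2)) = 912*√(0*(-½)) = 912*√0 = 912*0 = 0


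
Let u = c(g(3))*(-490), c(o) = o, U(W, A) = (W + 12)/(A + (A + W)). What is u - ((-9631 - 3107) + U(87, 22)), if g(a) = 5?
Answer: 1347629/131 ≈ 10287.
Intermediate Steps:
U(W, A) = (12 + W)/(W + 2*A)
u = -2450 (u = 5*(-490) = -2450)
u - ((-9631 - 3107) + U(87, 22)) = -2450 - ((-9631 - 3107) + (12 + 87)/(87 + 2*22)) = -2450 - (-12738 + 99/(87 + 44)) = -2450 - (-12738 + 99/131) = -2450 - 1*(-1668579/131) = -2450 + 1668579/131 = 1347629/131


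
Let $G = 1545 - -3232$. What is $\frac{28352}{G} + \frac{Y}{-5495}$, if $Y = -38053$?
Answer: $\frac{337573421}{26249615} \approx 12.86$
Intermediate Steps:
$G = 4777$ ($G = 1545 + 3232 = 4777$)
$\frac{28352}{G} + \frac{Y}{-5495} = \frac{28352}{4777} - \frac{38053}{-5495} = 28352 \cdot \frac{1}{4777} - - \frac{38053}{5495} = \frac{28352}{4777} + \frac{38053}{5495} = \frac{337573421}{26249615}$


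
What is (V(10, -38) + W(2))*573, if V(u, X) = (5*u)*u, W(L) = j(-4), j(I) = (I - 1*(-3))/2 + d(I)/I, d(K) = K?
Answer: 573573/2 ≈ 2.8679e+5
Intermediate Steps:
j(I) = 5/2 + I/2 (j(I) = (I - 1*(-3))/2 + I/I = (I + 3)*(½) + 1 = (3 + I)*(½) + 1 = (3/2 + I/2) + 1 = 5/2 + I/2)
W(L) = ½ (W(L) = 5/2 + (½)*(-4) = 5/2 - 2 = ½)
V(u, X) = 5*u²
(V(10, -38) + W(2))*573 = (5*10² + ½)*573 = (5*100 + ½)*573 = (500 + ½)*573 = (1001/2)*573 = 573573/2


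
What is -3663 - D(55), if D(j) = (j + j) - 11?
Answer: -3762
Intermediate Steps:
D(j) = -11 + 2*j (D(j) = 2*j - 11 = -11 + 2*j)
-3663 - D(55) = -3663 - (-11 + 2*55) = -3663 - (-11 + 110) = -3663 - 1*99 = -3663 - 99 = -3762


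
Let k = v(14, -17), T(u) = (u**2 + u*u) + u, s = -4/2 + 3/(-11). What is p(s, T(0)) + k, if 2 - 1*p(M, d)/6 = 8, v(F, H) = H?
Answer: -53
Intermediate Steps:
s = -25/11 (s = -4*1/2 + 3*(-1/11) = -2 - 3/11 = -25/11 ≈ -2.2727)
T(u) = u + 2*u**2 (T(u) = (u**2 + u**2) + u = 2*u**2 + u = u + 2*u**2)
p(M, d) = -36 (p(M, d) = 12 - 6*8 = 12 - 48 = -36)
k = -17
p(s, T(0)) + k = -36 - 17 = -53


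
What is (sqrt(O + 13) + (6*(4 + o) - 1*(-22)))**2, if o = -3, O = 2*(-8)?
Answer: (28 + I*sqrt(3))**2 ≈ 781.0 + 96.995*I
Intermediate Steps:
O = -16
(sqrt(O + 13) + (6*(4 + o) - 1*(-22)))**2 = (sqrt(-16 + 13) + (6*(4 - 3) - 1*(-22)))**2 = (sqrt(-3) + (6*1 + 22))**2 = (I*sqrt(3) + (6 + 22))**2 = (I*sqrt(3) + 28)**2 = (28 + I*sqrt(3))**2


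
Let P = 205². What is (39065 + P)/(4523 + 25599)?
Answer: 40545/15061 ≈ 2.6921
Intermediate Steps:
P = 42025
(39065 + P)/(4523 + 25599) = (39065 + 42025)/(4523 + 25599) = 81090/30122 = 81090*(1/30122) = 40545/15061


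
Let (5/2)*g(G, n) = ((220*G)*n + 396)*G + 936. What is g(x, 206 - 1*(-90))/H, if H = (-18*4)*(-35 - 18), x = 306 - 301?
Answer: 7693/45 ≈ 170.96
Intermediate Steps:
x = 5
g(G, n) = 1872/5 + 2*G*(396 + 220*G*n)/5 (g(G, n) = 2*(((220*G)*n + 396)*G + 936)/5 = 2*((220*G*n + 396)*G + 936)/5 = 2*((396 + 220*G*n)*G + 936)/5 = 2*(G*(396 + 220*G*n) + 936)/5 = 2*(936 + G*(396 + 220*G*n))/5 = 1872/5 + 2*G*(396 + 220*G*n)/5)
H = 3816 (H = -72*(-53) = 3816)
g(x, 206 - 1*(-90))/H = (1872/5 + (792/5)*5 + 88*(206 - 1*(-90))*5²)/3816 = (1872/5 + 792 + 88*(206 + 90)*25)*(1/3816) = (1872/5 + 792 + 88*296*25)*(1/3816) = (1872/5 + 792 + 651200)*(1/3816) = (3261832/5)*(1/3816) = 7693/45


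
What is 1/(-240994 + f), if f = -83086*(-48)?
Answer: 1/3747134 ≈ 2.6687e-7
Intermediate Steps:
f = 3988128
1/(-240994 + f) = 1/(-240994 + 3988128) = 1/3747134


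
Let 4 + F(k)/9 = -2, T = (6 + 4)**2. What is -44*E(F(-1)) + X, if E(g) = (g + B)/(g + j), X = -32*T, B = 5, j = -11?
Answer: -210156/65 ≈ -3233.2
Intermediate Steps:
T = 100 (T = 10**2 = 100)
F(k) = -54 (F(k) = -36 + 9*(-2) = -36 - 18 = -54)
X = -3200 (X = -32*100 = -3200)
E(g) = (5 + g)/(-11 + g) (E(g) = (g + 5)/(g - 11) = (5 + g)/(-11 + g))
-44*E(F(-1)) + X = -44*(5 - 54)/(-11 - 54) - 3200 = -44*(-49)/(-65) - 3200 = -(-44)*(-49)/65 - 3200 = -44*49/65 - 3200 = -2156/65 - 3200 = -210156/65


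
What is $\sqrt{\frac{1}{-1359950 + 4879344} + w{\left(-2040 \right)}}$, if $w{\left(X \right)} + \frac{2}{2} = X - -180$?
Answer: $\frac{i \sqrt{23050595607266802}}{3519394} \approx 43.139 i$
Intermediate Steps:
$w{\left(X \right)} = 179 + X$ ($w{\left(X \right)} = -1 + \left(X - -180\right) = -1 + \left(X + 180\right) = -1 + \left(180 + X\right) = 179 + X$)
$\sqrt{\frac{1}{-1359950 + 4879344} + w{\left(-2040 \right)}} = \sqrt{\frac{1}{-1359950 + 4879344} + \left(179 - 2040\right)} = \sqrt{\frac{1}{3519394} - 1861} = \sqrt{- \frac{6549592233}{3519394}} = \frac{i \sqrt{23050595607266802}}{3519394}$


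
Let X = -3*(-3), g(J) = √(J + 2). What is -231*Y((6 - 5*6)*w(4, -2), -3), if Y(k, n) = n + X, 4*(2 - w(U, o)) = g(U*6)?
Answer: -1386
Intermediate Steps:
g(J) = √(2 + J)
w(U, o) = 2 - √(2 + 6*U)/4 (w(U, o) = 2 - √(2 + U*6)/4 = 2 - √(2 + 6*U)/4)
X = 9
Y(k, n) = 9 + n (Y(k, n) = n + 9 = 9 + n)
-231*Y((6 - 5*6)*w(4, -2), -3) = -231*(9 - 3) = -231*6 = -1386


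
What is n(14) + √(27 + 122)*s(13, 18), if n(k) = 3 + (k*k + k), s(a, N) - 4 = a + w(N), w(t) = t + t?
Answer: 213 + 53*√149 ≈ 859.95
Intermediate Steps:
w(t) = 2*t
s(a, N) = 4 + a + 2*N (s(a, N) = 4 + (a + 2*N) = 4 + a + 2*N)
n(k) = 3 + k + k² (n(k) = 3 + (k² + k) = 3 + (k + k²) = 3 + k + k²)
n(14) + √(27 + 122)*s(13, 18) = (3 + 14 + 14²) + √(27 + 122)*(4 + 13 + 2*18) = (3 + 14 + 196) + √149*(4 + 13 + 36) = 213 + √149*53 = 213 + 53*√149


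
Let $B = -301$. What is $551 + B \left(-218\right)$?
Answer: $66169$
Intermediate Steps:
$551 + B \left(-218\right) = 551 - -65618 = 551 + 65618 = 66169$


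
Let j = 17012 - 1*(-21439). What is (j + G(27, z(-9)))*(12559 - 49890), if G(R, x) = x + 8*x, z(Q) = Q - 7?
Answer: -1430038617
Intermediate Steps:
z(Q) = -7 + Q
G(R, x) = 9*x
j = 38451 (j = 17012 + 21439 = 38451)
(j + G(27, z(-9)))*(12559 - 49890) = (38451 + 9*(-7 - 9))*(12559 - 49890) = (38451 + 9*(-16))*(-37331) = (38451 - 144)*(-37331) = 38307*(-37331) = -1430038617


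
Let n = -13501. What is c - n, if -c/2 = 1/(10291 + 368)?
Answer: 143907157/10659 ≈ 13501.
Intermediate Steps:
c = -2/10659 (c = -2/(10291 + 368) = -2/10659 ≈ -0.00018763)
c - n = -2/10659 - 1*(-13501) = -2/10659 + 13501 = 143907157/10659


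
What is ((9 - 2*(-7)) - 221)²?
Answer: 39204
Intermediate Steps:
((9 - 2*(-7)) - 221)² = ((9 + 14) - 221)² = (23 - 221)² = (-198)² = 39204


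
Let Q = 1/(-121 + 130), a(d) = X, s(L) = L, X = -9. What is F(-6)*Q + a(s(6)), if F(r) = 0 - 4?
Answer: -85/9 ≈ -9.4444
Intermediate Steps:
F(r) = -4
a(d) = -9
Q = ⅑ (Q = 1/9 = ⅑ ≈ 0.11111)
F(-6)*Q + a(s(6)) = -4*⅑ - 9 = -4/9 - 9 = -85/9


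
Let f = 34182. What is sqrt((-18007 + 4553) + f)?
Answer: 2*sqrt(5182) ≈ 143.97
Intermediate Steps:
sqrt((-18007 + 4553) + f) = sqrt((-18007 + 4553) + 34182) = sqrt(-13454 + 34182) = sqrt(20728) = 2*sqrt(5182)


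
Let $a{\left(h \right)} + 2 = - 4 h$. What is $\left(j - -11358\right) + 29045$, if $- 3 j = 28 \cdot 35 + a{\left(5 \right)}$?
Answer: $\frac{120251}{3} \approx 40084.0$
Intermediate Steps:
$a{\left(h \right)} = -2 - 4 h$
$j = - \frac{958}{3}$ ($j = - \frac{28 \cdot 35 - 22}{3} = - \frac{980 - 22}{3} = \left(- \frac{1}{3}\right) 958 = - \frac{958}{3} \approx -319.33$)
$\left(j - -11358\right) + 29045 = \left(- \frac{958}{3} - -11358\right) + 29045 = \left(- \frac{958}{3} + 11358\right) + 29045 = \frac{33116}{3} + 29045 = \frac{120251}{3}$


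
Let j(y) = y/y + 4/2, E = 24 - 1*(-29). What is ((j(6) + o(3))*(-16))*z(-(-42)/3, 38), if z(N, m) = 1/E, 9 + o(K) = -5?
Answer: 176/53 ≈ 3.3208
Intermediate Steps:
o(K) = -14 (o(K) = -9 - 5 = -14)
E = 53 (E = 24 + 29 = 53)
z(N, m) = 1/53
j(y) = 3 (j(y) = 1 + 4*(½) = 1 + 2 = 3)
((j(6) + o(3))*(-16))*z(-(-42)/3, 38) = ((3 - 14)*(-16))*(1/53) = -11*(-16)*(1/53) = 176*(1/53) = 176/53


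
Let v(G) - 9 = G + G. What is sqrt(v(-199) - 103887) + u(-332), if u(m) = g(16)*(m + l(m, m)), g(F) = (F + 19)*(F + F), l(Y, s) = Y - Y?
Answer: -371840 + 2*I*sqrt(26069) ≈ -3.7184e+5 + 322.92*I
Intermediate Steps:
l(Y, s) = 0
v(G) = 9 + 2*G (v(G) = 9 + (G + G) = 9 + 2*G)
g(F) = 2*F*(19 + F) (g(F) = (19 + F)*(2*F) = 2*F*(19 + F))
u(m) = 1120*m (u(m) = (2*16*(19 + 16))*(m + 0) = (2*16*35)*m = 1120*m)
sqrt(v(-199) - 103887) + u(-332) = sqrt((9 + 2*(-199)) - 103887) + 1120*(-332) = sqrt((9 - 398) - 103887) - 371840 = sqrt(-389 - 103887) - 371840 = sqrt(-104276) - 371840 = 2*I*sqrt(26069) - 371840 = -371840 + 2*I*sqrt(26069)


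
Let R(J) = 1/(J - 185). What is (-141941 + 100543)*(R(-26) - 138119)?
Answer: 1206466467780/211 ≈ 5.7179e+9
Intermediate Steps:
R(J) = 1/(-185 + J)
(-141941 + 100543)*(R(-26) - 138119) = (-141941 + 100543)*(1/(-185 - 26) - 138119) = -41398*(1/(-211) - 138119) = -41398*(-1/211 - 138119) = -41398*(-29143110/211) = 1206466467780/211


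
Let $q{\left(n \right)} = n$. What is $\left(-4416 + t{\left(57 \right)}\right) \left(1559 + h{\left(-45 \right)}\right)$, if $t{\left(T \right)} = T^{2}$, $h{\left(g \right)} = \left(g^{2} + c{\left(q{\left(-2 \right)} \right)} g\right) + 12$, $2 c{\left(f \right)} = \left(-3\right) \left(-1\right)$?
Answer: $- \frac{8235519}{2} \approx -4.1178 \cdot 10^{6}$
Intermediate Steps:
$c{\left(f \right)} = \frac{3}{2}$ ($c{\left(f \right)} = \frac{\left(-3\right) \left(-1\right)}{2} = \frac{1}{2} \cdot 3 = \frac{3}{2}$)
$h{\left(g \right)} = 12 + g^{2} + \frac{3 g}{2}$ ($h{\left(g \right)} = \left(g^{2} + \frac{3 g}{2}\right) + 12 = 12 + g^{2} + \frac{3 g}{2}$)
$\left(-4416 + t{\left(57 \right)}\right) \left(1559 + h{\left(-45 \right)}\right) = \left(-4416 + 57^{2}\right) \left(1559 + \left(12 + \left(-45\right)^{2} + \frac{3}{2} \left(-45\right)\right)\right) = \left(-4416 + 3249\right) \left(1559 + \left(12 + 2025 - \frac{135}{2}\right)\right) = - 1167 \left(1559 + \frac{3939}{2}\right) = \left(-1167\right) \frac{7057}{2} = - \frac{8235519}{2}$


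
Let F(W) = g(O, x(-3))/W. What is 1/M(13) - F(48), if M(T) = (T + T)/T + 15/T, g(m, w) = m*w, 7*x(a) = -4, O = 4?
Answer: 314/861 ≈ 0.36469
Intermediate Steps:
x(a) = -4/7 (x(a) = (⅐)*(-4) = -4/7)
F(W) = -16/(7*W) (F(W) = (4*(-4/7))/W = -16/(7*W))
M(T) = 2 + 15/T (M(T) = (2*T)/T + 15/T = 2 + 15/T)
1/M(13) - F(48) = 1/(2 + 15/13) - (-16)/(7*48) = 1/(2 + 15*(1/13)) - (-16)/(7*48) = 1/(2 + 15/13) - 1*(-1/21) = 1/(41/13) + 1/21 = 13/41 + 1/21 = 314/861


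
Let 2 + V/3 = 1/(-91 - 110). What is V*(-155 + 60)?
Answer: 38285/67 ≈ 571.42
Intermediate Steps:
V = -403/67 (V = -6 + 3/(-91 - 110) = -6 + 3/(-201) = -6 + 3*(-1/201) = -6 - 1/67 = -403/67 ≈ -6.0149)
V*(-155 + 60) = -403*(-155 + 60)/67 = -403/67*(-95) = 38285/67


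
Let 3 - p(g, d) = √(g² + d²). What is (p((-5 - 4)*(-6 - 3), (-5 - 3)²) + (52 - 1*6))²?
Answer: (49 - √10657)² ≈ 2941.2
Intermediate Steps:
p(g, d) = 3 - √(d² + g²) (p(g, d) = 3 - √(g² + d²) = 3 - √(d² + g²))
(p((-5 - 4)*(-6 - 3), (-5 - 3)²) + (52 - 1*6))² = ((3 - √(((-5 - 3)²)² + ((-5 - 4)*(-6 - 3))²)) + (52 - 1*6))² = ((3 - √(((-8)²)² + (-9*(-9))²)) + (52 - 6))² = ((3 - √(64² + 81²)) + 46)² = ((3 - √(4096 + 6561)) + 46)² = ((3 - √10657) + 46)² = (49 - √10657)²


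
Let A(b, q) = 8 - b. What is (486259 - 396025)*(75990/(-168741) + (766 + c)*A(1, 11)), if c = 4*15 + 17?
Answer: 9982533790926/18749 ≈ 5.3243e+8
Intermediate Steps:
c = 77 (c = 60 + 17 = 77)
(486259 - 396025)*(75990/(-168741) + (766 + c)*A(1, 11)) = (486259 - 396025)*(75990/(-168741) + (766 + 77)*(8 - 1*1)) = 90234*(75990*(-1/168741) + 843*(8 - 1)) = 90234*(-25330/56247 + 843*7) = 90234*(-25330/56247 + 5901) = 90234*(331888217/56247) = 9982533790926/18749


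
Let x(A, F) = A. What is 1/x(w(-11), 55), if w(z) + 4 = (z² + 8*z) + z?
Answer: 1/18 ≈ 0.055556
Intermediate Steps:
w(z) = -4 + z² + 9*z (w(z) = -4 + ((z² + 8*z) + z) = -4 + (z² + 9*z) = -4 + z² + 9*z)
1/x(w(-11), 55) = 1/(-4 + (-11)² + 9*(-11)) = 1/(-4 + 121 - 99) = 1/18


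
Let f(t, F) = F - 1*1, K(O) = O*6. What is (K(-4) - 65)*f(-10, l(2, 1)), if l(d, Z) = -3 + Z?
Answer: 267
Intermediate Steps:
K(O) = 6*O
f(t, F) = -1 + F (f(t, F) = F - 1 = -1 + F)
(K(-4) - 65)*f(-10, l(2, 1)) = (6*(-4) - 65)*(-1 + (-3 + 1)) = (-24 - 65)*(-1 - 2) = -89*(-3) = 267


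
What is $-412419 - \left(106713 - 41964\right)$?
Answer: $-477168$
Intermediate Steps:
$-412419 - \left(106713 - 41964\right) = -412419 + \left(\left(-30276 + 18634\right) - \left(95071 - 41964\right)\right) = -412419 - 64749 = -477168$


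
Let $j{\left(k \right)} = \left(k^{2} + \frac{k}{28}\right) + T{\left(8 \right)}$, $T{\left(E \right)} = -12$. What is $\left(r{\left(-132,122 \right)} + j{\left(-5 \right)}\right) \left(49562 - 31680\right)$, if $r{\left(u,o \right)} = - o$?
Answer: $- \frac{27332637}{14} \approx -1.9523 \cdot 10^{6}$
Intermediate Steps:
$j{\left(k \right)} = -12 + k^{2} + \frac{k}{28}$ ($j{\left(k \right)} = \left(k^{2} + \frac{k}{28}\right) - 12 = -12 + k^{2} + \frac{k}{28}$)
$\left(r{\left(-132,122 \right)} + j{\left(-5 \right)}\right) \left(49562 - 31680\right) = \left(\left(-1\right) 122 + \left(-12 + \left(-5\right)^{2} + \frac{1}{28} \left(-5\right)\right)\right) \left(49562 - 31680\right) = \left(-122 - - \frac{359}{28}\right) 17882 = \left(-122 + \frac{359}{28}\right) 17882 = \left(- \frac{3057}{28}\right) 17882 = - \frac{27332637}{14}$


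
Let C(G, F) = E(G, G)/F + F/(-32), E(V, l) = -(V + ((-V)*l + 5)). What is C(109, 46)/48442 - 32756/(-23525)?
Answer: 586132048611/419372082400 ≈ 1.3976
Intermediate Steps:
E(V, l) = -5 - V + V*l (E(V, l) = -(V + (-V*l + 5)) = -(V + (5 - V*l)) = -(5 + V - V*l) = -5 - V + V*l)
C(G, F) = -F/32 + (-5 + G**2 - G)/F (C(G, F) = (-5 - G + G*G)/F + F/(-32) = (-5 - G + G**2)/F + F*(-1/32) = (-5 + G**2 - G)/F - F/32 = -F/32 + (-5 + G**2 - G)/F)
C(109, 46)/48442 - 32756/(-23525) = ((-5 + 109**2 - 1*109 - 1/32*46**2)/46)/48442 - 32756/(-23525) = ((-5 + 11881 - 109 - 1/32*2116)/46)*(1/48442) - 32756*(-1/23525) = ((-5 + 11881 - 109 - 529/8)/46)*(1/48442) + 32756/23525 = ((1/46)*(93607/8))*(1/48442) + 32756/23525 = (93607/368)*(1/48442) + 32756/23525 = 93607/17826656 + 32756/23525 = 586132048611/419372082400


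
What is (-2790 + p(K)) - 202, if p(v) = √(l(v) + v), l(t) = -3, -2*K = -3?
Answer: -2992 + I*√6/2 ≈ -2992.0 + 1.2247*I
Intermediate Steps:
K = 3/2 (K = -½*(-3) = 3/2 ≈ 1.5000)
p(v) = √(-3 + v)
(-2790 + p(K)) - 202 = (-2790 + √(-3 + 3/2)) - 202 = (-2790 + √(-3/2)) - 202 = (-2790 + I*√6/2) - 202 = -2992 + I*√6/2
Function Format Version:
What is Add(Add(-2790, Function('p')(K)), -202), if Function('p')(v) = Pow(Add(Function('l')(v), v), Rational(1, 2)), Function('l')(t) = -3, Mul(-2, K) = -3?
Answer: Add(-2992, Mul(Rational(1, 2), I, Pow(6, Rational(1, 2)))) ≈ Add(-2992.0, Mul(1.2247, I))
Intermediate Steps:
K = Rational(3, 2) (K = Mul(Rational(-1, 2), -3) = Rational(3, 2) ≈ 1.5000)
Function('p')(v) = Pow(Add(-3, v), Rational(1, 2))
Add(Add(-2790, Function('p')(K)), -202) = Add(Add(-2790, Pow(Add(-3, Rational(3, 2)), Rational(1, 2))), -202) = Add(Add(-2790, Pow(Rational(-3, 2), Rational(1, 2))), -202) = Add(Add(-2790, Mul(Rational(1, 2), I, Pow(6, Rational(1, 2)))), -202) = Add(-2992, Mul(Rational(1, 2), I, Pow(6, Rational(1, 2))))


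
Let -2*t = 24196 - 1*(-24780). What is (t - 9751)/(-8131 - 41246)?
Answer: 11413/16459 ≈ 0.69342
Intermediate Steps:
t = -24488 (t = -(24196 - 1*(-24780))/2 = -(24196 + 24780)/2 = -½*48976 = -24488)
(t - 9751)/(-8131 - 41246) = (-24488 - 9751)/(-8131 - 41246) = -34239/(-49377) = -34239*(-1/49377) = 11413/16459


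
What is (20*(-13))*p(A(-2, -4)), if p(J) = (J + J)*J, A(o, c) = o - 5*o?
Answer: -33280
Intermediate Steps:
A(o, c) = -4*o
p(J) = 2*J² (p(J) = (2*J)*J = 2*J²)
(20*(-13))*p(A(-2, -4)) = (20*(-13))*(2*(-4*(-2))²) = -520*8² = -520*64 = -260*128 = -33280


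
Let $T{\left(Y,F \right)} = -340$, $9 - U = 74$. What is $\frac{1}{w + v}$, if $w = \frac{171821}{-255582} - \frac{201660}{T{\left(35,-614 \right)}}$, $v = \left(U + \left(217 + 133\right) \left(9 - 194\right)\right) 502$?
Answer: $- \frac{4344894}{141367806801871} \approx -3.0735 \cdot 10^{-8}$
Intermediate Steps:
$U = -65$ ($U = 9 - 74 = -65$)
$v = -32537130$ ($v = \left(-65 + \left(217 + 133\right) \left(9 - 194\right)\right) 502 = \left(-65 + 350 \left(-185\right)\right) 502 = \left(-65 - 64750\right) 502 = \left(-64815\right) 502 = -32537130$)
$w = \frac{2574112349}{4344894}$ ($w = \frac{171821}{-255582} - \frac{201660}{-340} = 171821 \left(- \frac{1}{255582}\right) - - \frac{10083}{17} = - \frac{171821}{255582} + \frac{10083}{17} = \frac{2574112349}{4344894} \approx 592.45$)
$\frac{1}{w + v} = \frac{1}{\frac{2574112349}{4344894} - 32537130} = \frac{1}{- \frac{141367806801871}{4344894}} = - \frac{4344894}{141367806801871}$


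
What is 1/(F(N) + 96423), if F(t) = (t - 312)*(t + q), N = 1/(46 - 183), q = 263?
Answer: 18769/269660937 ≈ 6.9602e-5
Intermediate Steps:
N = -1/137 (N = 1/(-137) = -1/137 ≈ -0.0072993)
F(t) = (-312 + t)*(263 + t) (F(t) = (t - 312)*(t + 263) = (-312 + t)*(263 + t))
1/(F(N) + 96423) = 1/((-82056 + (-1/137)² - 49*(-1/137)) + 96423) = 1/((-82056 + 1/18769 + 49/137) + 96423) = 1/(-1540102350/18769 + 96423) = 1/(269660937/18769) = 18769/269660937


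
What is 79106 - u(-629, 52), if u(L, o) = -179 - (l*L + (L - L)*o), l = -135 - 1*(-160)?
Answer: 63560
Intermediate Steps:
l = 25 (l = -135 + 160 = 25)
u(L, o) = -179 - 25*L (u(L, o) = -179 - (25*L + (L - L)*o) = -179 - (25*L + 0*o) = -179 - (25*L + 0) = -179 - 25*L)
79106 - u(-629, 52) = 79106 - (-179 - 25*(-629)) = 79106 - (-179 + 15725) = 79106 - 1*15546 = 79106 - 15546 = 63560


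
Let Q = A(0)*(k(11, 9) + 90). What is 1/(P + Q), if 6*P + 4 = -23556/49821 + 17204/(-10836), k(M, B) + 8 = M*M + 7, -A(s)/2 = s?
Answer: -269930178/272651227 ≈ -0.99002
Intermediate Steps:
A(s) = -2*s
k(M, B) = -1 + M² (k(M, B) = -8 + (M*M + 7) = -8 + (M² + 7) = -8 + (7 + M²) = -1 + M²)
P = -272651227/269930178 (P = -⅔ + (-23556/49821 + 17204/(-10836))/6 = -⅔ + (-23556*1/49821 + 17204*(-1/10836))/6 = -⅔ + (-7852/16607 - 4301/2709)/6 = -⅔ + (⅙)*(-92697775/44988363) = -⅔ - 92697775/269930178 = -272651227/269930178 ≈ -1.0101)
Q = 0 (Q = (-2*0)*((-1 + 11²) + 90) = 0*((-1 + 121) + 90) = 0*(120 + 90) = 0*210 = 0)
1/(P + Q) = 1/(-272651227/269930178 + 0) = 1/(-272651227/269930178) = -269930178/272651227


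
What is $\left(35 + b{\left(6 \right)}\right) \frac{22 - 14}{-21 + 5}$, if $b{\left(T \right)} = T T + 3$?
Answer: $-37$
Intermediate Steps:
$b{\left(T \right)} = 3 + T^{2}$ ($b{\left(T \right)} = T^{2} + 3 = 3 + T^{2}$)
$\left(35 + b{\left(6 \right)}\right) \frac{22 - 14}{-21 + 5} = \left(35 + \left(3 + 6^{2}\right)\right) \frac{22 - 14}{-21 + 5} = \left(35 + \left(3 + 36\right)\right) \frac{8}{-16} = \left(35 + 39\right) 8 \left(- \frac{1}{16}\right) = 74 \left(- \frac{1}{2}\right) = -37$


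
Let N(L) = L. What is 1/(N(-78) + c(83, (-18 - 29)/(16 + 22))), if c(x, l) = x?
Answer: ⅕ ≈ 0.20000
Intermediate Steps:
1/(N(-78) + c(83, (-18 - 29)/(16 + 22))) = 1/(-78 + 83) = 1/5 = ⅕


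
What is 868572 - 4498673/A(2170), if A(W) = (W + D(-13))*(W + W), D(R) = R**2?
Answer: 8817095702047/10151260 ≈ 8.6857e+5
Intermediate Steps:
A(W) = 2*W*(169 + W) (A(W) = (W + (-13)**2)*(W + W) = (W + 169)*(2*W) = (169 + W)*(2*W) = 2*W*(169 + W))
868572 - 4498673/A(2170) = 868572 - 4498673/(2*2170*(169 + 2170)) = 868572 - 4498673/(2*2170*2339) = 868572 - 4498673/10151260 = 8817095702047/10151260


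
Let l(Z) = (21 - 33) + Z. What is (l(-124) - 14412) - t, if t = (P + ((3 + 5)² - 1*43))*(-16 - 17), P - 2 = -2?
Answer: -13855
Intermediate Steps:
P = 0 (P = 2 - 2 = 0)
l(Z) = -12 + Z
t = -693 (t = (0 + ((3 + 5)² - 1*43))*(-16 - 17) = (0 + (8² - 43))*(-33) = (0 + (64 - 43))*(-33) = (0 + 21)*(-33) = 21*(-33) = -693)
(l(-124) - 14412) - t = ((-12 - 124) - 14412) - 1*(-693) = (-136 - 14412) + 693 = -14548 + 693 = -13855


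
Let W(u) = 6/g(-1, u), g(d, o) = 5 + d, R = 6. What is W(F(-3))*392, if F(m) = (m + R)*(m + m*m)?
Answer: 588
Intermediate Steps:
F(m) = (6 + m)*(m + m²) (F(m) = (m + 6)*(m + m*m) = (6 + m)*(m + m²))
W(u) = 3/2 (W(u) = 6/(5 - 1) = 6/4 = 6*(¼) = 3/2)
W(F(-3))*392 = (3/2)*392 = 588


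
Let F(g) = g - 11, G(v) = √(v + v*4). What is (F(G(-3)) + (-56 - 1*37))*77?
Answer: -8008 + 77*I*√15 ≈ -8008.0 + 298.22*I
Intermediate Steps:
G(v) = √5*√v (G(v) = √(v + 4*v) = √(5*v) = √5*√v)
F(g) = -11 + g
(F(G(-3)) + (-56 - 1*37))*77 = ((-11 + √5*√(-3)) + (-56 - 1*37))*77 = ((-11 + √5*(I*√3)) + (-56 - 37))*77 = ((-11 + I*√15) - 93)*77 = (-104 + I*√15)*77 = -8008 + 77*I*√15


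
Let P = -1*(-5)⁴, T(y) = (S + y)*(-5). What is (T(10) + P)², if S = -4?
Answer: 429025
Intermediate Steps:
T(y) = 20 - 5*y (T(y) = (-4 + y)*(-5) = 20 - 5*y)
P = -625 (P = -1*625 = -625)
(T(10) + P)² = ((20 - 5*10) - 625)² = ((20 - 50) - 625)² = (-30 - 625)² = (-655)² = 429025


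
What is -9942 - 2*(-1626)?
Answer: -6690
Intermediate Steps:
-9942 - 2*(-1626) = -9942 - 1*(-3252) = -9942 + 3252 = -6690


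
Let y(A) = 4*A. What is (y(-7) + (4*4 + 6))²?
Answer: 36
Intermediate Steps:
(y(-7) + (4*4 + 6))² = (4*(-7) + (4*4 + 6))² = (-28 + (16 + 6))² = (-28 + 22)² = (-6)² = 36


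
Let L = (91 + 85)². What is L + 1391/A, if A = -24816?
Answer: 768699025/24816 ≈ 30976.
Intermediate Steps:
L = 30976 (L = 176² = 30976)
L + 1391/A = 30976 + 1391/(-24816) = 30976 + 1391*(-1/24816) = 30976 - 1391/24816 = 768699025/24816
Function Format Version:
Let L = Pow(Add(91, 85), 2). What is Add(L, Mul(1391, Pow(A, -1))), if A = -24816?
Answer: Rational(768699025, 24816) ≈ 30976.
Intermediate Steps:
L = 30976 (L = Pow(176, 2) = 30976)
Add(L, Mul(1391, Pow(A, -1))) = Add(30976, Mul(1391, Pow(-24816, -1))) = Add(30976, Mul(1391, Rational(-1, 24816))) = Add(30976, Rational(-1391, 24816)) = Rational(768699025, 24816)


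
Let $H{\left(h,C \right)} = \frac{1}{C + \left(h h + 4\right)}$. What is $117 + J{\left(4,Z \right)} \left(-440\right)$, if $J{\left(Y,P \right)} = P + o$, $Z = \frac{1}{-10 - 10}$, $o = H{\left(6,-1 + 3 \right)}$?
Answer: $\frac{2699}{21} \approx 128.52$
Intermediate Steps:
$H{\left(h,C \right)} = \frac{1}{4 + C + h^{2}}$ ($H{\left(h,C \right)} = \frac{1}{C + \left(h^{2} + 4\right)} = \frac{1}{C + \left(4 + h^{2}\right)} = \frac{1}{4 + C + h^{2}}$)
$o = \frac{1}{42}$ ($o = \frac{1}{4 + \left(-1 + 3\right) + 6^{2}} = \frac{1}{4 + 2 + 36} = \frac{1}{42} \approx 0.02381$)
$Z = - \frac{1}{20}$ ($Z = \frac{1}{-20} = - \frac{1}{20} \approx -0.05$)
$J{\left(Y,P \right)} = \frac{1}{42} + P$ ($J{\left(Y,P \right)} = P + \frac{1}{42} = \frac{1}{42} + P$)
$117 + J{\left(4,Z \right)} \left(-440\right) = 117 + \left(\frac{1}{42} - \frac{1}{20}\right) \left(-440\right) = 117 - - \frac{242}{21} = 117 + \frac{242}{21} = \frac{2699}{21}$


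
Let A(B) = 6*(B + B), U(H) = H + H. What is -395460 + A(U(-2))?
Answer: -395508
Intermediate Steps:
U(H) = 2*H
A(B) = 12*B (A(B) = 6*(2*B) = 12*B)
-395460 + A(U(-2)) = -395460 + 12*(2*(-2)) = -395460 + 12*(-4) = -395460 - 48 = -395508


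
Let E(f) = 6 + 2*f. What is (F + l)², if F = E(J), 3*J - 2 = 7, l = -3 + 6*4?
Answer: 1089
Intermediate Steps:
l = 21 (l = -3 + 24 = 21)
J = 3 (J = ⅔ + (⅓)*7 = ⅔ + 7/3 = 3)
F = 12 (F = 6 + 2*3 = 6 + 6 = 12)
(F + l)² = (12 + 21)² = 33² = 1089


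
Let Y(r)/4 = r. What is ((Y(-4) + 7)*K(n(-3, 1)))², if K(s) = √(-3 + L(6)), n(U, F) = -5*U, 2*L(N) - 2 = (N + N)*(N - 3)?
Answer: 1296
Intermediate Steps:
Y(r) = 4*r
L(N) = 1 + N*(-3 + N) (L(N) = 1 + ((N + N)*(N - 3))/2 = 1 + ((2*N)*(-3 + N))/2 = 1 + (2*N*(-3 + N))/2 = 1 + N*(-3 + N))
K(s) = 4 (K(s) = √(-3 + (1 + 6² - 3*6)) = √(-3 + (1 + 36 - 18)) = √(-3 + 19) = √16 = 4)
((Y(-4) + 7)*K(n(-3, 1)))² = ((4*(-4) + 7)*4)² = ((-16 + 7)*4)² = (-9*4)² = (-36)² = 1296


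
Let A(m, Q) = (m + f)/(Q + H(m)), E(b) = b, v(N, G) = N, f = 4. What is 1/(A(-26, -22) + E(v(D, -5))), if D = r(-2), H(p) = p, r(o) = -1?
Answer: -24/13 ≈ -1.8462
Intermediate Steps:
D = -1
A(m, Q) = (4 + m)/(Q + m) (A(m, Q) = (m + 4)/(Q + m) = (4 + m)/(Q + m))
1/(A(-26, -22) + E(v(D, -5))) = 1/((4 - 26)/(-22 - 26) - 1) = 1/(-22/(-48) - 1) = 1/(-1/48*(-22) - 1) = 1/(11/24 - 1) = 1/(-13/24) = -24/13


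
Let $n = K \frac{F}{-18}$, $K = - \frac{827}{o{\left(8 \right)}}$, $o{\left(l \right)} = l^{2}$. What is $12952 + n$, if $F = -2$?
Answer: $\frac{7459525}{576} \approx 12951.0$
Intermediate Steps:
$K = - \frac{827}{64}$ ($K = - \frac{827}{8^{2}} = - \frac{827}{64} \approx -12.922$)
$n = - \frac{827}{576}$ ($n = - \frac{827 \left(- \frac{2}{-18}\right)}{64} = - \frac{827 \left(\left(-2\right) \left(- \frac{1}{18}\right)\right)}{64} = \left(- \frac{827}{64}\right) \frac{1}{9} = - \frac{827}{576} \approx -1.4358$)
$12952 + n = 12952 - \frac{827}{576} = \frac{7459525}{576}$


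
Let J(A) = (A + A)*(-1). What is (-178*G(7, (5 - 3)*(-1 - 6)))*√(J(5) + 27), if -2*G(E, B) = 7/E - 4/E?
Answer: 267*√17/7 ≈ 157.27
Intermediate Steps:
J(A) = -2*A (J(A) = (2*A)*(-1) = -2*A)
G(E, B) = -3/(2*E) (G(E, B) = -(7/E - 4/E)/2 = -3/(2*E))
(-178*G(7, (5 - 3)*(-1 - 6)))*√(J(5) + 27) = (-(-267)/7)*√(-2*5 + 27) = (-(-267)/7)*√(-10 + 27) = (-178*(-3/14))*√17 = 267*√17/7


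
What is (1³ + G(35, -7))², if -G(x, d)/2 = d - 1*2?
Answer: 361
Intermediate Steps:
G(x, d) = 4 - 2*d (G(x, d) = -2*(d - 1*2) = -2*(d - 2) = -2*(-2 + d) = 4 - 2*d)
(1³ + G(35, -7))² = (1³ + (4 - 2*(-7)))² = (1 + (4 + 14))² = (1 + 18)² = 19² = 361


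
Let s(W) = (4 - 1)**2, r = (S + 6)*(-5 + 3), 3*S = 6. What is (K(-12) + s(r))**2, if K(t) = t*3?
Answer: 729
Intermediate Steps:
K(t) = 3*t
S = 2 (S = (1/3)*6 = 2)
r = -16 (r = (2 + 6)*(-5 + 3) = 8*(-2) = -16)
s(W) = 9 (s(W) = 3**2 = 9)
(K(-12) + s(r))**2 = (3*(-12) + 9)**2 = (-36 + 9)**2 = (-27)**2 = 729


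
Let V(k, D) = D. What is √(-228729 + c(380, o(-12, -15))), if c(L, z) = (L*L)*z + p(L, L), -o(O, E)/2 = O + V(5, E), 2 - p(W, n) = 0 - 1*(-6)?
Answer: √7568867 ≈ 2751.2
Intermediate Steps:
p(W, n) = -4 (p(W, n) = 2 - (0 - 1*(-6)) = 2 - (0 + 6) = 2 - 1*6 = 2 - 6 = -4)
o(O, E) = -2*E - 2*O (o(O, E) = -2*(O + E) = -2*(E + O) = -2*E - 2*O)
c(L, z) = -4 + z*L² (c(L, z) = (L*L)*z - 4 = L²*z - 4 = z*L² - 4 = -4 + z*L²)
√(-228729 + c(380, o(-12, -15))) = √(-228729 + (-4 + (-2*(-15) - 2*(-12))*380²)) = √(-228729 + (-4 + (30 + 24)*144400)) = √(-228729 + (-4 + 54*144400)) = √(-228729 + (-4 + 7797600)) = √(-228729 + 7797596) = √7568867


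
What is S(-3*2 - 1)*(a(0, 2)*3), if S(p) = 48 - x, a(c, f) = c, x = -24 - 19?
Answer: 0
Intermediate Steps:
x = -43
S(p) = 91 (S(p) = 48 - 1*(-43) = 48 + 43 = 91)
S(-3*2 - 1)*(a(0, 2)*3) = 91*(0*3) = 91*0 = 0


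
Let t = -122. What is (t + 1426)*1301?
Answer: 1696504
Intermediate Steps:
(t + 1426)*1301 = (-122 + 1426)*1301 = 1304*1301 = 1696504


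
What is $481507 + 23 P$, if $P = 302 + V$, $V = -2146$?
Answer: $439095$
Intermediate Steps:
$P = -1844$ ($P = 302 - 2146 = -1844$)
$481507 + 23 P = 481507 + 23 \left(-1844\right) = 481507 - 42412 = 439095$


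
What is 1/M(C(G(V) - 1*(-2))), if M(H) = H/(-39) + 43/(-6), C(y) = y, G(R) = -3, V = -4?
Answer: -78/557 ≈ -0.14004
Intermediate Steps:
M(H) = -43/6 - H/39 (M(H) = H*(-1/39) + 43*(-⅙) = -H/39 - 43/6 = -43/6 - H/39)
1/M(C(G(V) - 1*(-2))) = 1/(-43/6 - (-3 - 1*(-2))/39) = 1/(-43/6 - (-3 + 2)/39) = 1/(-43/6 - 1/39*(-1)) = 1/(-43/6 + 1/39) = 1/(-557/78) = -78/557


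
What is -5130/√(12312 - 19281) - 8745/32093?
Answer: -8745/32093 + 1710*I*√6969/2323 ≈ -0.27249 + 61.451*I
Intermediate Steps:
-5130/√(12312 - 19281) - 8745/32093 = -5130*(-I*√6969/6969) - 8745*1/32093 = -5130*(-I*√6969/6969) - 8745/32093 = -(-1710)*I*√6969/2323 - 8745/32093 = 1710*I*√6969/2323 - 8745/32093 = -8745/32093 + 1710*I*√6969/2323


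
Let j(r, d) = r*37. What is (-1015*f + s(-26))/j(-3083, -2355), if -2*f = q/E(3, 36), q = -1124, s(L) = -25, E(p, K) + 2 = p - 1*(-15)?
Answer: 285415/912568 ≈ 0.31276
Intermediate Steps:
E(p, K) = 13 + p (E(p, K) = -2 + (p - 1*(-15)) = -2 + (p + 15) = -2 + (15 + p) = 13 + p)
f = 281/8 (f = -(-562)/(13 + 3) = -(-562)/16 = -1/2*(-281/4) = 281/8 ≈ 35.125)
j(r, d) = 37*r
(-1015*f + s(-26))/j(-3083, -2355) = (-1015*281/8 - 25)/((37*(-3083))) = (-285215/8 - 25)/(-114071) = -285415/8*(-1/114071) = 285415/912568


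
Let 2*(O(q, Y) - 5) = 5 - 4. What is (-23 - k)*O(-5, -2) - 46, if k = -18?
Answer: -147/2 ≈ -73.500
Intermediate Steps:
O(q, Y) = 11/2 (O(q, Y) = 5 + (5 - 4)/2 = 5 + (1/2)*1 = 5 + 1/2 = 11/2)
(-23 - k)*O(-5, -2) - 46 = (-23 - 1*(-18))*(11/2) - 46 = (-23 + 18)*(11/2) - 46 = -5*11/2 - 46 = -55/2 - 46 = -147/2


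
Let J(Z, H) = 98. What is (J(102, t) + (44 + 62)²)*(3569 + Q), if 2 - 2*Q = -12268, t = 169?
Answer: 109985136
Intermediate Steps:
Q = 6135 (Q = 1 - ½*(-12268) = 1 + 6134 = 6135)
(J(102, t) + (44 + 62)²)*(3569 + Q) = (98 + (44 + 62)²)*(3569 + 6135) = (98 + 106²)*9704 = (98 + 11236)*9704 = 11334*9704 = 109985136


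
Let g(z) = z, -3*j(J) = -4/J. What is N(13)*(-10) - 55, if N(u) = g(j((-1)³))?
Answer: -125/3 ≈ -41.667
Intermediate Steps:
j(J) = 4/(3*J) (j(J) = -(-4)/(3*J) = 4/(3*J))
N(u) = -4/3 (N(u) = 4/(3*((-1)³)) = (4/3)/(-1) = (4/3)*(-1) = -4/3)
N(13)*(-10) - 55 = -4/3*(-10) - 55 = 40/3 - 55 = -125/3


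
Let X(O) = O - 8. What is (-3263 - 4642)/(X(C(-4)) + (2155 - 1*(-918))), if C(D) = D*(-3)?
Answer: -465/181 ≈ -2.5691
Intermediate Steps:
C(D) = -3*D
X(O) = -8 + O
(-3263 - 4642)/(X(C(-4)) + (2155 - 1*(-918))) = (-3263 - 4642)/((-8 - 3*(-4)) + (2155 - 1*(-918))) = -7905/((-8 + 12) + (2155 + 918)) = -7905/(4 + 3073) = -7905/3077 = -7905*1/3077 = -465/181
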